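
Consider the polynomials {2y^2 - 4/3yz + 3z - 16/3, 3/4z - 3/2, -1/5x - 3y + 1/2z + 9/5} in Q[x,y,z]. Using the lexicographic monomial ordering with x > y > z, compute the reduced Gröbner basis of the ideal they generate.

f_1 = 2y^2 - 4/3yz + 3z - 16/3, LT = y^2.
f_2 = 3/4z - 3/2, LT = z.
f_3 = -1/5x - 3y + 1/2z + 9/5, LT = x.

The S-polynomials (S(f_1,f_2), S(f_1,f_3), S(f_2,f_3)) all reduce to 0 modulo the current basis, so we have a Gröbner basis.

G = {x + 15y - 14, y^2 - 4/3y + 1/3, z - 2}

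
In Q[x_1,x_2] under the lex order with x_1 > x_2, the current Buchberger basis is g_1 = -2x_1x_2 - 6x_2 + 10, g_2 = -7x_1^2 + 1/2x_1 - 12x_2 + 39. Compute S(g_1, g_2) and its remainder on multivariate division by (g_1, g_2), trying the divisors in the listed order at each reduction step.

lcm(LM(g_1), LM(g_2)) = x_1^2x_2.
S = (lcm/LT(g_1))·g_1 − (lcm/LT(g_2))·g_2 = 43/14x_1x_2 - 5x_1 - 12/7x_2^2 + 39/7x_2.
Reduce S modulo (g_1, g_2) in that order:
  leading term x_1x_2: subtract (-43/28)·g_1 from 43/14x_1x_2 - 5x_1 - 12/7x_2^2 + 39/7x_2 → -5x_1 - 12/7x_2^2 - 51/14x_2 + 215/14
  leading term x_1: no divisor's leading term divides it; move -5x_1 to the remainder.
  leading term x_2^2: no divisor's leading term divides it; move -12/7x_2^2 to the remainder.
  leading term x_2: no divisor's leading term divides it; move -51/14x_2 to the remainder.
  leading term 1: no divisor's leading term divides it; move 215/14 to the remainder.
The remainder -5x_1 - 12/7x_2^2 - 51/14x_2 + 215/14 is nonzero, so it would be added as the next basis element.

S(g_1, g_2) = 43/14x_1x_2 - 5x_1 - 12/7x_2^2 + 39/7x_2; remainder on division = -5x_1 - 12/7x_2^2 - 51/14x_2 + 215/14.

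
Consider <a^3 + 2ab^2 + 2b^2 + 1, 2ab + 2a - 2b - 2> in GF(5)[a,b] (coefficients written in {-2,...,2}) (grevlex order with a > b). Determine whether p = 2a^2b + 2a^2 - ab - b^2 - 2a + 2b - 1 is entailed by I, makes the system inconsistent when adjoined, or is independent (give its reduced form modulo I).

First compute the reduced Gröbner basis of I by Buchberger's algorithm.
f_1 = a^3 + 2ab^2 + 2b^2 + 1, LT = a^3.
f_2 = 2ab + 2a - 2b - 2, LT = ab.

S(f_1,f_2): lcm = a^3b. S = 2ab^3 - a^3 + a^2b + 2b^3 + a^2 + b.
  leading term ab^3: subtract (b^2)·f_2 from 2ab^3 - a^3 + a^2b + 2b^3 + a^2 + b → -a^3 + a^2b - 2ab^2 - b^3 + a^2 + 2b^2 + b
  leading term a^3: subtract (-1)·f_1 from -a^3 + a^2b - 2ab^2 - b^3 + a^2 + 2b^2 + b → a^2b - b^3 + a^2 - b^2 + b + 1
  leading term a^2b: subtract (-2a)·f_2 from a^2b - b^3 + a^2 - b^2 + b + 1 → -b^3 + ab - b^2 + a + b + 1
  leading term b^3: no divisor's leading term divides it; move -b^3 to the remainder.
  leading term ab: subtract (-2)·f_2 from ab - b^2 + a + b + 1 → -b^2 + 2b + 2
  leading term b^2: no divisor's leading term divides it; move -b^2 to the remainder.
  leading term b: no divisor's leading term divides it; move 2b to the remainder.
  leading term 1: no divisor's leading term divides it; move 2 to the remainder.
  remainder -b^3 - b^2 + 2b + 2 ≠ 0; add h_3 = -b^3 - b^2 + 2b + 2 to the basis.

S(f_1,h_3): leading monomials are coprime, so the S-polynomial reduces to 0 (Buchberger's first criterion).
S(f_2,h_3): lcm = ab^3. S = -b^3 + 2ab - b^2 + 2a.
  leading term b^3: subtract (1)·h_3 from -b^3 + 2ab - b^2 + 2a → 2ab + 2a - 2b - 2
  leading term ab: subtract (1)·f_2 from 2ab + 2a - 2b - 2 → 0
  remainder 0.

Every S-polynomial of the final basis reduces to 0, so we have a Gröbner basis.
Inter-reduce: drop elements whose leading term is divisible by another's, tail-reduce, and make monic.
Reduced Gröbner basis: {a^3 - b^2 + 2a - 1, b^3 + b^2 - 2b - 2, ab + a - b - 1}.
Label its elements g_1 = a^3 - b^2 + 2a - 1, g_2 = b^3 + b^2 - 2b - 2, g_3 = ab + a - b - 1.

Reduce p = 2a^2b + 2a^2 - ab - b^2 - 2a + 2b - 1 modulo G:
  leading term a^2b: subtract (2a)·g_3 from 2a^2b + 2a^2 - ab - b^2 - 2a + 2b - 1 → ab - b^2 + 2b - 1
  leading term ab: subtract (1)·g_3 from ab - b^2 + 2b - 1 → -b^2 - a - 2b
  leading term b^2: no divisor's leading term divides it; move -b^2 to the remainder.
  leading term a: no divisor's leading term divides it; move -a to the remainder.
  leading term b: no divisor's leading term divides it; move -2b to the remainder.
  normal form = -b^2 - a - 2b.
The normal form is nonzero, so p ∉ I. Since p minus its normal form lies in I, I + (p) = I + (r) where r = -b^2 - a - 2b; decide whether this ideal is the whole ring.
Run Buchberger on G together with r (pairs among the g_i already reduce to 0 since G is a Gröbner basis):
g_1 = a^3 - b^2 + 2a - 1, LT = a^3.
g_2 = b^3 + b^2 - 2b - 2, LT = b^3.
g_3 = ab + a - b - 1, LT = ab.
r = -b^2 - a - 2b, LT = b^2.

S(g_1,g_2): leading monomials are coprime, so the S-polynomial reduces to 0 (Buchberger's first criterion).
S(g_1,g_3): lcm = a^3b. S = -a^3 + a^2b - b^3 + a^2 + 2ab - b.
  leading term a^3: subtract (-1)·g_1 from -a^3 + a^2b - b^3 + a^2 + 2ab - b → a^2b - b^3 + a^2 + 2ab - b^2 + 2a - b - 1
  leading term a^2b: subtract (a)·g_3 from a^2b - b^3 + a^2 + 2ab - b^2 + 2a - b - 1 → -b^3 - 2ab - b^2 - 2a - b - 1
  leading term b^3: subtract (-1)·g_2 from -b^3 - 2ab - b^2 - 2a - b - 1 → -2ab - 2a + 2b + 2
  leading term ab: subtract (-2)·g_3 from -2ab - 2a + 2b + 2 → 0
  remainder 0.

S(g_1,r): leading monomials are coprime, so the S-polynomial reduces to 0 (Buchberger's first criterion).
S(g_2,g_3): lcm = ab^3. S = b^3 - 2ab + b^2 - 2a.
  leading term b^3: subtract (1)·g_2 from b^3 - 2ab + b^2 - 2a → -2ab - 2a + 2b + 2
  leading term ab: subtract (-2)·g_3 from -2ab - 2a + 2b + 2 → 0
  remainder 0.

S(g_2,r): lcm = b^3. S = -ab - b^2 - 2b - 2.
  leading term ab: subtract (-1)·g_3 from -ab - b^2 - 2b - 2 → -b^2 + a + 2b + 2
  leading term b^2: subtract (1)·r from -b^2 + a + 2b + 2 → 2a - b + 2
  leading term a: no divisor's leading term divides it; move 2a to the remainder.
  leading term b: no divisor's leading term divides it; move -b to the remainder.
  leading term 1: no divisor's leading term divides it; move 2 to the remainder.
  remainder 2a - b + 2 ≠ 0; add m_5 = 2a - b + 2 to the basis.

S(g_3,r): lcm = ab^2. S = -a^2 - ab - b^2 - b.
  leading term a^2: subtract (2a)·m_5 from -a^2 - ab - b^2 - b → ab - b^2 + a - b
  leading term ab: subtract (1)·g_3 from ab - b^2 + a - b → -b^2 + 1
  leading term b^2: subtract (1)·r from -b^2 + 1 → a + 2b + 1
  leading term a: subtract (-2)·m_5 from a + 2b + 1 → 0
  remainder 0.

S(g_1,m_5): lcm = a^3. S = -2a^2b - a^2 - b^2 + 2a - 1.
  leading term a^2b: subtract (-2a)·g_3 from -2a^2b - a^2 - b^2 + 2a - 1 → a^2 - 2ab - b^2 - 1
  leading term a^2: subtract (-2a)·m_5 from a^2 - 2ab - b^2 - 1 → ab - b^2 - a - 1
  leading term ab: subtract (1)·g_3 from ab - b^2 - a - 1 → -b^2 - 2a + b
  leading term b^2: subtract (1)·r from -b^2 - 2a + b → -a - 2b
  leading term a: subtract (2)·m_5 from -a - 2b → 1
  leading term 1: no divisor's leading term divides it; move 1 to the remainder.
  remainder 1 ≠ 0; add m_6 = 1 to the basis.

S(g_2,m_5): leading monomials are coprime, so the S-polynomial reduces to 0 (Buchberger's first criterion).
S(g_3,m_5): lcm = ab. S = -2b^2 + a - 2b - 1.
  leading term b^2: subtract (2)·r from -2b^2 + a - 2b - 1 → -2a + 2b - 1
  leading term a: subtract (-1)·m_5 from -2a + 2b - 1 → b + 1
  leading term b: subtract (b)·m_6 from b + 1 → 1
  leading term 1: subtract (1)·m_6 from 1 → 0
  remainder 0.

S(r,m_5): leading monomials are coprime, so the S-polynomial reduces to 0 (Buchberger's first criterion).
S(g_1,m_6): leading monomials are coprime, so the S-polynomial reduces to 0 (Buchberger's first criterion).
S(g_2,m_6): leading monomials are coprime, so the S-polynomial reduces to 0 (Buchberger's first criterion).
S(g_3,m_6): leading monomials are coprime, so the S-polynomial reduces to 0 (Buchberger's first criterion).
S(r,m_6): leading monomials are coprime, so the S-polynomial reduces to 0 (Buchberger's first criterion).
S(m_5,m_6): leading monomials are coprime, so the S-polynomial reduces to 0 (Buchberger's first criterion).
Every S-polynomial of the final basis reduces to 0, so we have a Gröbner basis.
Inter-reduce: drop elements whose leading term is divisible by another's, tail-reduce, and make monic.
Reduced Gröbner basis: {1}.
The reduced Gröbner basis of I + (p) is {1}: the ideal is the whole ring, so the enlarged system has no common solution — adjoining p is inconsistent.

Ideal membership is decidable via reduction modulo a Gröbner basis.

Adjoining 2a^2b + 2a^2 - ab - b^2 - 2a + 2b - 1 makes the ideal the whole ring: the system is inconsistent.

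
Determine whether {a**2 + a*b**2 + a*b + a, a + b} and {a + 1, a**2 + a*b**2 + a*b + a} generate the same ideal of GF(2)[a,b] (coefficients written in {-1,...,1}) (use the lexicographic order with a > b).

Since reduced Gröbner bases are canonical representatives of ideals under a given ordering, it suffices to compute and compare them.
Buchberger on the first generating set:
f_1 = a**2 + a*b**2 + a*b + a, LT = a**2.
f_2 = a + b, LT = a.

S(f_1,f_2): lcm = a**2. S = a*b**2 + a.
  leading term a*b**2: subtract (b**2)·f_2 from a*b**2 + a → a + b**3
  leading term a: subtract (1)·f_2 from a + b**3 → b**3 + b
  leading term b**3: no divisor's leading term divides it; move b**3 to the remainder.
  leading term b: no divisor's leading term divides it; move b to the remainder.
  remainder b**3 + b ≠ 0; add g_3 = b**3 + b to the basis.

S(f_1,g_3): leading monomials are coprime, so the S-polynomial reduces to 0 (Buchberger's first criterion).
S(f_2,g_3): leading monomials are coprime, so the S-polynomial reduces to 0 (Buchberger's first criterion).
Every S-polynomial of the final basis reduces to 0, so we have a Gröbner basis.
Inter-reduce: drop elements whose leading term is divisible by another's, tail-reduce, and make monic.
Reduced Gröbner basis: {a + b, b**3 + b}.

Buchberger on the second generating set:
h_1 = a + 1, LT = a.
h_2 = a**2 + a*b**2 + a*b + a, LT = a**2.

S(h_1,h_2): lcm = a**2. S = a*b**2 + a*b.
  leading term a*b**2: subtract (b**2)·h_1 from a*b**2 + a*b → a*b + b**2
  leading term a*b: subtract (b)·h_1 from a*b + b**2 → b**2 + b
  leading term b**2: no divisor's leading term divides it; move b**2 to the remainder.
  leading term b: no divisor's leading term divides it; move b to the remainder.
  remainder b**2 + b ≠ 0; add k_3 = b**2 + b to the basis.

S(h_1,k_3): leading monomials are coprime, so the S-polynomial reduces to 0 (Buchberger's first criterion).
S(h_2,k_3): leading monomials are coprime, so the S-polynomial reduces to 0 (Buchberger's first criterion).
Every S-polynomial of the final basis reduces to 0, so we have a Gröbner basis.
Inter-reduce: drop elements whose leading term is divisible by another's, tail-reduce, and make monic.
Reduced Gröbner basis: {a + 1, b**2 + b}.

The bases are distinct; the ideals are different.

No, the ideals differ.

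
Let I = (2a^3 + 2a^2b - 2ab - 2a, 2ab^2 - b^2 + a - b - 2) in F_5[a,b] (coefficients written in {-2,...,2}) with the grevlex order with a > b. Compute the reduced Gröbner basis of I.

f_1 = 2a^3 + 2a^2b - 2ab - 2a, LT = a^3.
f_2 = 2ab^2 - b^2 + a - b - 2, LT = ab^2.

S(f_1,f_2): lcm = a^3b^2. S = a^2b^3 - 2a^2b^2 - ab^3 + 2a^3 - 2a^2b - ab^2 + a^2.
  reduce S modulo (f_1, f_2):
  remainder -2a^2b + b^3 + 2a^2 + ab - b^2 + 2a + 1 ≠ 0; add g_3 = -2a^2b + b^3 + 2a^2 + ab - b^2 + 2a + 1 to the basis.

S(f_2,g_3): lcm = a^2b^2. S = -2b^4 + a^2b + 2b^3 - 2a^2 - 2ab - a - 2b.
  reduce S modulo (f_1, f_2, g_3):
  remainder -2b^4 - a^2 + ab + 2b^2 - 2b - 2 ≠ 0; add g_4 = -2b^4 - a^2 + ab + 2b^2 - 2b - 2 to the basis.

The other S-polynomials (S(f_1,g_3), S(f_1,g_4), S(f_2,g_4), S(g_3,g_4)) all reduce to 0 modulo the current basis, so we have a Gröbner basis.

G = {b^4 - 2a^2 + 2ab - b^2 + b + 1, a^3 - 2b^3 + a^2 + 2ab + 2b^2 - 2, a^2b + 2b^3 - a^2 + 2ab - 2b^2 - a + 2, ab^2 + 2b^2 - 2a + 2b - 1}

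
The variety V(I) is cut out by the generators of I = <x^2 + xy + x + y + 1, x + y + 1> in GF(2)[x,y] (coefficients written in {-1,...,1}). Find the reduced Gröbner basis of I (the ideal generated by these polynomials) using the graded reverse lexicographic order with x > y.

This is the nonlinear analogue of row-reducing a linear system.

f_1 = x^2 + xy + x + y + 1, LT = x^2.
f_2 = x + y + 1, LT = x.

S(f_1,f_2): lcm = x^2. S = y + 1.
  leading term y: no divisor's leading term divides it; move y to the remainder.
  leading term 1: no divisor's leading term divides it; move 1 to the remainder.
  remainder y + 1 ≠ 0; add g_3 = y + 1 to the basis.

The other S-polynomials (S(f_1,g_3), S(f_2,g_3)) all reduce to 0 modulo the current basis, so we have a Gröbner basis.
Inter-reduce: drop elements whose leading term is divisible by another's, tail-reduce, and make monic.

G = {x, y + 1}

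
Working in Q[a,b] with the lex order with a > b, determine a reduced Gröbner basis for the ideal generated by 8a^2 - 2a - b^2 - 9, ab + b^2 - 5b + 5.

The reduced Gröbner basis is the canonical form of the ideal for this ordering.

f_1 = 8a^2 - 2a - b^2 - 9, LT = a^2.
f_2 = ab + b^2 - 5b + 5, LT = ab.

S(f_1,f_2): lcm = a^2b. S = -ab^2 + 19/4ab - 5a - 1/8b^3 - 9/8b.
  leading term ab^2: subtract (-b)·f_2 from -ab^2 + 19/4ab - 5a - 1/8b^3 - 9/8b → 19/4ab - 5a + 7/8b^3 - 5b^2 + 31/8b
  leading term ab: subtract (19/4)·f_2 from 19/4ab - 5a + 7/8b^3 - 5b^2 + 31/8b → -5a + 7/8b^3 - 39/4b^2 + 221/8b - 95/4
  leading term a: no divisor's leading term divides it; move -5a to the remainder.
  leading term b^3: no divisor's leading term divides it; move 7/8b^3 to the remainder.
  leading term b^2: no divisor's leading term divides it; move -39/4b^2 to the remainder.
  leading term b: no divisor's leading term divides it; move 221/8b to the remainder.
  leading term 1: no divisor's leading term divides it; move -95/4 to the remainder.
  remainder -5a + 7/8b^3 - 39/4b^2 + 221/8b - 95/4 ≠ 0; add g_3 = -5a + 7/8b^3 - 39/4b^2 + 221/8b - 95/4 to the basis.

S(f_1,g_3): lcm = a^2. S = 7/40ab^3 - 39/20ab^2 + 221/40ab - 5a - 1/8b^2 - 9/8.
  leading term ab^3: subtract (7/40b^2)·f_2 from 7/40ab^3 - 39/20ab^2 + 221/40ab - 5a - 1/8b^2 - 9/8 → -39/20ab^2 + 221/40ab - 5a - 7/40b^4 + 7/8b^3 - b^2 - 9/8
  leading term ab^2: subtract (-39/20b)·f_2 from -39/20ab^2 + 221/40ab - 5a - 7/40b^4 + 7/8b^3 - b^2 - 9/8 → 221/40ab - 5a - 7/40b^4 + 113/40b^3 - 43/4b^2 + 39/4b - 9/8
  leading term ab: subtract (221/40)·f_2 from 221/40ab - 5a - 7/40b^4 + 113/40b^3 - 43/4b^2 + 39/4b - 9/8 → -5a - 7/40b^4 + 113/40b^3 - 651/40b^2 + 299/8b - 115/4
  leading term a: subtract (1)·g_3 from -5a - 7/40b^4 + 113/40b^3 - 651/40b^2 + 299/8b - 115/4 → -7/40b^4 + 39/20b^3 - 261/40b^2 + 39/4b - 5
  leading term b^4: no divisor's leading term divides it; move -7/40b^4 to the remainder.
  leading term b^3: no divisor's leading term divides it; move 39/20b^3 to the remainder.
  leading term b^2: no divisor's leading term divides it; move -261/40b^2 to the remainder.
  leading term b: no divisor's leading term divides it; move 39/4b to the remainder.
  leading term 1: no divisor's leading term divides it; move -5 to the remainder.
  remainder -7/40b^4 + 39/20b^3 - 261/40b^2 + 39/4b - 5 ≠ 0; add g_4 = -7/40b^4 + 39/20b^3 - 261/40b^2 + 39/4b - 5 to the basis.

The other S-polynomials (S(f_2,g_3), S(f_1,g_4), S(f_2,g_4), S(g_3,g_4)) all reduce to 0 modulo the current basis, so we have a Gröbner basis.
Inter-reduce: drop elements whose leading term is divisible by another's, tail-reduce, and make monic.

G = {a - 7/40b^3 + 39/20b^2 - 221/40b + 19/4, b^4 - 78/7b^3 + 261/7b^2 - 390/7b + 200/7}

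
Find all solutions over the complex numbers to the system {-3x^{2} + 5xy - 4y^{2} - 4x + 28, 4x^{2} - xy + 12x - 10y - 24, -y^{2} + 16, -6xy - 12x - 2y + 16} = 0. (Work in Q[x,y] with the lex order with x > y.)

{(-2, -4)}

Compute a lex Gröbner basis by Buchberger's algorithm.
f_1 = -3x^{2} + 5xy - 4x - 4y^{2} + 28, LT = x^{2}.
f_2 = 4x^{2} - xy + 12x - 10y - 24, LT = x^{2}.
f_3 = -y^{2} + 16, LT = y^{2}.
f_4 = -6xy - 12x - 2y + 16, LT = xy.

S(f_1,f_2): lcm = x^{2}. S = -\tfrac{17}{12}xy - \tfrac{5}{3}x + \tfrac{4}{3}y^{2} + \tfrac{5}{2}y - \tfrac{10}{3}.
  reduce S modulo (f_1, f_2, f_3, f_4):
  remainder \tfrac{7}{6}x + \tfrac{107}{36}y + \tfrac{128}{9} ≠ 0; add h_5 = \tfrac{7}{6}x + \tfrac{107}{36}y + \tfrac{128}{9} to the basis.

S(f_1,f_4): lcm = x^{2}y. S = -2x^{2} - \tfrac{5}{3}xy^{2} + xy + \tfrac{8}{3}x + \tfrac{4}{3}y^{3} - \tfrac{28}{3}y.
  reduce S modulo (f_1, f_2, f_3, f_4, h_5):
  remainder \tfrac{1160}{21}y + \tfrac{4640}{21} ≠ 0; add h_6 = \tfrac{1160}{21}y + \tfrac{4640}{21} to the basis.

The other S-polynomials (S(f_1,f_3), S(f_2,f_3), S(f_2,f_4), S(f_3,f_4), S(f_1,h_5), S(f_2,h_5), S(f_3,h_5), S(f_4,h_5), S(f_1,h_6), S(f_2,h_6), S(f_3,h_6), S(f_4,h_6), S(h_5,h_6)) all reduce to 0 modulo the current basis, so we have a Gröbner basis.
Inter-reduce: drop elements whose leading term is divisible by another's, tail-reduce, and make monic.
Reduced Gröbner basis: {x + 2, y + 4}.

From the last basis element, y + 4 = 0, so y takes values in {-4}. Each choice, substituted upward through the basis, yields the corresponding point(s) of the solution set.
  y = -4: the earlier basis element becomes x + 2 = 0, giving x = -2 — point (-2, -4).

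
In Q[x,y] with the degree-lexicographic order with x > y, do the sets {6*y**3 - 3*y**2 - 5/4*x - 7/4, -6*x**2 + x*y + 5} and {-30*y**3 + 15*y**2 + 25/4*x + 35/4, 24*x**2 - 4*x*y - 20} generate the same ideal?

Yes, the ideals are equal.

Two ideals are equal iff their reduced Gröbner bases coincide (the reduced basis is unique for a fixed ordering).
Buchberger on the first generating set:
f_1 = 6*y**3 - 3*y**2 - 5/4*x - 7/4, LT = y**3.
f_2 = -6*x**2 + x*y + 5, LT = x**2.

The S-polynomials (S(f_1,f_2)) all reduce to 0 modulo the current basis, so we have a Gröbner basis.
Inter-reduce: drop elements whose leading term is divisible by another's, tail-reduce, and make monic.
Reduced Gröbner basis: {y**3 - 1/2*y**2 - 5/24*x - 7/24, x**2 - 1/6*x*y - 5/6}.

Buchberger on the second generating set:
h_1 = -30*y**3 + 15*y**2 + 25/4*x + 35/4, LT = y**3.
h_2 = 24*x**2 - 4*x*y - 20, LT = x**2.

The S-polynomials (S(h_1,h_2)) all reduce to 0 modulo the current basis, so we have a Gröbner basis.
Inter-reduce: drop elements whose leading term is divisible by another's, tail-reduce, and make monic.
Reduced Gröbner basis: {y**3 - 1/2*y**2 - 5/24*x - 7/24, x**2 - 1/6*x*y - 5/6}.

These coincide, so the ideals are equal.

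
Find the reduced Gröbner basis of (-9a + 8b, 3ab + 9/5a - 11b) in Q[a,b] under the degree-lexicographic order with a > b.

G = {b^2 - 141/40b, a - 8/9b}

f_1 = -9a + 8b, LT = a.
f_2 = 3ab + 9/5a - 11b, LT = ab.

S(f_1,f_2): lcm = ab. S = -8/9b^2 - 3/5a + 11/3b.
  leading term b^2: no divisor's leading term divides it; move -8/9b^2 to the remainder.
  leading term a: subtract (1/15)·f_1 from -3/5a + 11/3b → 47/15b
  leading term b: no divisor's leading term divides it; move 47/15b to the remainder.
  remainder -8/9b^2 + 47/15b ≠ 0; add g_3 = -8/9b^2 + 47/15b to the basis.

The other S-polynomials (S(f_1,g_3), S(f_2,g_3)) all reduce to 0 modulo the current basis, so we have a Gröbner basis.
Inter-reduce: drop elements whose leading term is divisible by another's, tail-reduce, and make monic.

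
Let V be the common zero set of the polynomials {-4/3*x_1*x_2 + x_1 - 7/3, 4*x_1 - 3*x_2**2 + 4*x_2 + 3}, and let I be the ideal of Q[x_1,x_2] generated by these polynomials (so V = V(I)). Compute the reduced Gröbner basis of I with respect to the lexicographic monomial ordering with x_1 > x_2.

f_1 = -4/3*x_1*x_2 + x_1 - 7/3, LT = x_1*x_2.
f_2 = 4*x_1 - 3*x_2**2 + 4*x_2 + 3, LT = x_1.

S(f_1,f_2): lcm = x_1*x_2. S = -3/4*x_1 + 3/4*x_2**3 - x_2**2 - 3/4*x_2 + 7/4.
  leading term x_1: subtract (-3/16)·f_2 from -3/4*x_1 + 3/4*x_2**3 - x_2**2 - 3/4*x_2 + 7/4 → 3/4*x_2**3 - 25/16*x_2**2 + 37/16
  leading term x_2**3: no divisor's leading term divides it; move 3/4*x_2**3 to the remainder.
  leading term x_2**2: no divisor's leading term divides it; move -25/16*x_2**2 to the remainder.
  leading term 1: no divisor's leading term divides it; move 37/16 to the remainder.
  remainder 3/4*x_2**3 - 25/16*x_2**2 + 37/16 ≠ 0; add g_3 = 3/4*x_2**3 - 25/16*x_2**2 + 37/16 to the basis.

The other S-polynomials (S(f_1,g_3), S(f_2,g_3)) all reduce to 0 modulo the current basis, so we have a Gröbner basis.
Inter-reduce: drop elements whose leading term is divisible by another's, tail-reduce, and make monic.

G = {x_1 - 3/4*x_2**2 + x_2 + 3/4, x_2**3 - 25/12*x_2**2 + 37/12}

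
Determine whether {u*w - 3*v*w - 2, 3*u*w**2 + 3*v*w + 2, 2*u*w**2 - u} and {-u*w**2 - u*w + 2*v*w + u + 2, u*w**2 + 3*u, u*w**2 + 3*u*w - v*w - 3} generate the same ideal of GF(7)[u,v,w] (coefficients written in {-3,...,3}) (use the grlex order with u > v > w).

Equality of ideals is decidable: compute both reduced Gröbner bases (unique for the ordering) and check whether they agree.
Buchberger on the first generating set:
f_1 = u*w - 3*v*w - 2, LT = u*w.
f_2 = 3*u*w**2 + 3*v*w + 2, LT = u*w**2.
f_3 = 2*u*w**2 - u, LT = u*w**2.

S(f_1,f_2): lcm = u*w**2. S = -3*v*w**2 - v*w - 2*w - 3.
  leading term v*w**2: no divisor's leading term divides it; move -3*v*w**2 to the remainder.
  leading term v*w: no divisor's leading term divides it; move -v*w to the remainder.
  leading term w: no divisor's leading term divides it; move -2*w to the remainder.
  leading term 1: no divisor's leading term divides it; move -3 to the remainder.
  remainder -3*v*w**2 - v*w - 2*w - 3 ≠ 0; add g_4 = -3*v*w**2 - v*w - 2*w - 3 to the basis.

S(f_1,f_3): lcm = u*w**2. S = -3*v*w**2 - 3*u - 2*w.
  leading term v*w**2: subtract (1)·g_4 from -3*v*w**2 - 3*u - 2*w → v*w - 3*u + 3
  leading term v*w: no divisor's leading term divides it; move v*w to the remainder.
  leading term u: no divisor's leading term divides it; move -3*u to the remainder.
  leading term 1: no divisor's leading term divides it; move 3 to the remainder.
  remainder v*w - 3*u + 3 ≠ 0; add g_5 = v*w - 3*u + 3 to the basis.

S(f_1,g_5): lcm = u*v*w. S = -3*v**2*w + 3*u**2 - 3*u - 2*v.
  leading term v**2*w: subtract (-3*v)·g_5 from -3*v**2*w + 3*u**2 - 3*u - 2*v → 3*u**2 - 2*u*v - 3*u
  leading term u**2: no divisor's leading term divides it; move 3*u**2 to the remainder.
  leading term u*v: no divisor's leading term divides it; move -2*u*v to the remainder.
  leading term u: no divisor's leading term divides it; move -3*u to the remainder.
  remainder 3*u**2 - 2*u*v - 3*u ≠ 0; add g_6 = 3*u**2 - 2*u*v - 3*u to the basis.

The other S-polynomials (S(f_2,f_3), S(f_1,g_4), S(f_2,g_4), S(f_3,g_4), S(f_2,g_5), S(f_3,g_5), S(g_4,g_5), S(f_1,g_6), S(f_2,g_6), S(f_3,g_6), S(g_4,g_6), S(g_5,g_6)) all reduce to 0 modulo the current basis, so we have a Gröbner basis.
Inter-reduce: drop elements whose leading term is divisible by another's, tail-reduce, and make monic.
Reduced Gröbner basis: {u**2 - 3*u*v - u, u*w - 2*u, v*w - 3*u + 3}.

Buchberger on the second generating set:
h_1 = -u*w**2 - u*w + 2*v*w + u + 2, LT = u*w**2.
h_2 = u*w**2 + 3*u, LT = u*w**2.
h_3 = u*w**2 + 3*u*w - v*w - 3, LT = u*w**2.

S(h_1,h_2): lcm = u*w**2. S = u*w - 2*v*w + 3*u - 2.
  leading term u*w: no divisor's leading term divides it; move u*w to the remainder.
  leading term v*w: no divisor's leading term divides it; move -2*v*w to the remainder.
  leading term u: no divisor's leading term divides it; move 3*u to the remainder.
  leading term 1: no divisor's leading term divides it; move -2 to the remainder.
  remainder u*w - 2*v*w + 3*u - 2 ≠ 0; add k_4 = u*w - 2*v*w + 3*u - 2 to the basis.

S(h_1,h_3): lcm = u*w**2. S = -2*u*w - v*w - u + 1.
  leading term u*w: subtract (-2)·k_4 from -2*u*w - v*w - u + 1 → 2*v*w - 2*u - 3
  leading term v*w: no divisor's leading term divides it; move 2*v*w to the remainder.
  leading term u: no divisor's leading term divides it; move -2*u to the remainder.
  leading term 1: no divisor's leading term divides it; move -3 to the remainder.
  remainder 2*v*w - 2*u - 3 ≠ 0; add k_5 = 2*v*w - 2*u - 3 to the basis.

S(h_1,k_4): lcm = u*w**2. S = 2*v*w**2 - 2*u*w - 2*v*w - u + 2*w - 2.
  leading term v*w**2: subtract (w)·k_5 from 2*v*w**2 - 2*u*w - 2*v*w - u + 2*w - 2 → -2*v*w - u - 2*w - 2
  leading term v*w: subtract (-1)·k_5 from -2*v*w - u - 2*w - 2 → -3*u - 2*w + 2
  leading term u: no divisor's leading term divides it; move -3*u to the remainder.
  leading term w: no divisor's leading term divides it; move -2*w to the remainder.
  leading term 1: no divisor's leading term divides it; move 2 to the remainder.
  remainder -3*u - 2*w + 2 ≠ 0; add k_6 = -3*u - 2*w + 2 to the basis.

S(h_1,k_5): lcm = u*v*w**2. S = u**2*w + u*v*w - 2*v**2*w - u*v - 2*u*w - 2*v.
  leading term u**2*w: subtract (u)·k_4 from u**2*w + u*v*w - 2*v**2*w - u*v - 2*u*w - 2*v → 3*u*v*w - 2*v**2*w - 3*u**2 - u*v - 2*u*w + 2*u - 2*v
  leading term u*v*w: subtract (3*v)·k_4 from 3*u*v*w - 2*v**2*w - 3*u**2 - u*v - 2*u*w + 2*u - 2*v → -3*v**2*w - 3*u**2 - 3*u*v - 2*u*w + 2*u - 3*v
  leading term v**2*w: subtract (2*v)·k_5 from -3*v**2*w - 3*u**2 - 3*u*v - 2*u*w + 2*u - 3*v → -3*u**2 + u*v - 2*u*w + 2*u + 3*v
  leading term u**2: subtract (u)·k_6 from -3*u**2 + u*v - 2*u*w + 2*u + 3*v → u*v + 3*v
  leading term u*v: subtract (2*v)·k_6 from u*v + 3*v → -3*v*w - v
  leading term v*w: subtract (2)·k_5 from -3*v*w - v → -3*u - v - 1
  leading term u: subtract (1)·k_6 from -3*u - v - 1 → -v + 2*w - 3
  leading term v: no divisor's leading term divides it; move -v to the remainder.
  leading term w: no divisor's leading term divides it; move 2*w to the remainder.
  leading term 1: no divisor's leading term divides it; move -3 to the remainder.
  remainder -v + 2*w - 3 ≠ 0; add k_7 = -v + 2*w - 3 to the basis.

S(h_1,k_6): lcm = u*w**2. S = -3*w**3 + u*w - 2*v*w + 3*w**2 - u - 2.
  leading term w**3: no divisor's leading term divides it; move -3*w**3 to the remainder.
  leading term u*w: subtract (1)·k_4 from u*w - 2*v*w + 3*w**2 - u - 2 → 3*w**2 + 3*u
  leading term w**2: no divisor's leading term divides it; move 3*w**2 to the remainder.
  leading term u: subtract (-1)·k_6 from 3*u → -2*w + 2
  leading term w: no divisor's leading term divides it; move -2*w to the remainder.
  leading term 1: no divisor's leading term divides it; move 2 to the remainder.
  remainder -3*w**3 + 3*w**2 - 2*w + 2 ≠ 0; add k_8 = -3*w**3 + 3*w**2 - 2*w + 2 to the basis.

S(k_4,k_6): lcm = u*w. S = -2*v*w - 3*w**2 + 3*u + 3*w - 2.
  leading term v*w: subtract (-1)·k_5 from -2*v*w - 3*w**2 + 3*u + 3*w - 2 → -3*w**2 + u + 3*w + 2
  leading term w**2: no divisor's leading term divides it; move -3*w**2 to the remainder.
  leading term u: subtract (2)·k_6 from u + 3*w + 2 → -2
  leading term 1: no divisor's leading term divides it; move -2 to the remainder.
  remainder -3*w**2 - 2 ≠ 0; add k_9 = -3*w**2 - 2 to the basis.

The other S-polynomials (S(h_2,h_3), S(h_2,k_4), S(h_3,k_4), S(h_2,k_5), S(h_3,k_5), S(k_4,k_5), S(h_2,k_6), S(h_3,k_6), S(k_5,k_6), S(h_1,k_7), S(h_2,k_7), S(h_3,k_7), S(k_4,k_7), S(k_5,k_7), S(k_6,k_7), S(h_1,k_8), S(h_2,k_8), S(h_3,k_8), S(k_4,k_8), S(k_5,k_8), S(k_6,k_8), S(k_7,k_8), S(h_1,k_9), S(h_2,k_9), S(h_3,k_9), S(k_4,k_9), S(k_5,k_9), S(k_6,k_9), S(k_7,k_9), S(k_8,k_9)) all reduce to 0 modulo the current basis, so we have a Gröbner basis.
Inter-reduce: drop elements whose leading term is divisible by another's, tail-reduce, and make monic.
Reduced Gröbner basis: {w**2 + 3, u + 3*w - 3, v - 2*w + 3}.

These differ, so the ideals are not equal.

No, the ideals differ.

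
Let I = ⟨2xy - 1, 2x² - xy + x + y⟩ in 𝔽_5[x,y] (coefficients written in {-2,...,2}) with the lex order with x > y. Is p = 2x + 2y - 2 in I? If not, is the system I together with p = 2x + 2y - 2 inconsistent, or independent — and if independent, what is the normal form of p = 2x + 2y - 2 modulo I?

2x + 2y - 2 is independent of I; its normal form modulo I is -2y² - 2y + 2.

First compute the reduced Gröbner basis of I by Buchberger's algorithm.
f_1 = 2xy - 1, LT = xy.
f_2 = 2x² - xy + x + y, LT = x².

S(f_1,f_2): lcm = x²y. S = -2xy² + 2xy + 2x + 2y².
  leading term xy²: subtract (-y)·f_1 from -2xy² + 2xy + 2x + 2y² → 2xy + 2x + 2y² - y
  leading term xy: subtract (1)·f_1 from 2xy + 2x + 2y² - y → 2x + 2y² - y + 1
  leading term x: no divisor's leading term divides it; move 2x to the remainder.
  leading term y²: no divisor's leading term divides it; move 2y² to the remainder.
  leading term y: no divisor's leading term divides it; move -y to the remainder.
  leading term 1: no divisor's leading term divides it; move 1 to the remainder.
  remainder 2x + 2y² - y + 1 ≠ 0; add h_3 = 2x + 2y² - y + 1 to the basis.

S(f_1,h_3): lcm = xy. S = -y³ - 2y² + 2y + 2.
  leading term y³: no divisor's leading term divides it; move -y³ to the remainder.
  leading term y²: no divisor's leading term divides it; move -2y² to the remainder.
  leading term y: no divisor's leading term divides it; move 2y to the remainder.
  leading term 1: no divisor's leading term divides it; move 2 to the remainder.
  remainder -y³ - 2y² + 2y + 2 ≠ 0; add h_4 = -y³ - 2y² + 2y + 2 to the basis.

S(f_2,h_3): lcm = x². S = -xy² - 2y.
  leading term xy²: subtract (2y)·f_1 from -xy² - 2y → 0
  remainder 0.

S(f_1,h_4): lcm = xy³. S = -2xy² + 2xy + 2x + 2y².
  leading term xy²: subtract (-y)·f_1 from -2xy² + 2xy + 2x + 2y² → 2xy + 2x + 2y² - y
  leading term xy: subtract (1)·f_1 from 2xy + 2x + 2y² - y → 2x + 2y² - y + 1
  leading term x: subtract (1)·h_3 from 2x + 2y² - y + 1 → 0
  remainder 0.

S(f_2,h_4): leading monomials are coprime, so the S-polynomial reduces to 0 (Buchberger's first criterion).
S(h_3,h_4): leading monomials are coprime, so the S-polynomial reduces to 0 (Buchberger's first criterion).
Every S-polynomial of the final basis reduces to 0, so we have a Gröbner basis.
Inter-reduce: drop elements whose leading term is divisible by another's, tail-reduce, and make monic.
Reduced Gröbner basis: {x + y² + 2y - 2, y³ + 2y² - 2y - 2}.
Label its elements g_1 = x + y² + 2y - 2, g_2 = y³ + 2y² - 2y - 2.

Reduce p = 2x + 2y - 2 modulo G:
  leading term x: subtract (2)·g_1 from 2x + 2y - 2 → -2y² - 2y + 2
  leading term y²: no divisor's leading term divides it; move -2y² to the remainder.
  leading term y: no divisor's leading term divides it; move -2y to the remainder.
  leading term 1: no divisor's leading term divides it; move 2 to the remainder.
  normal form = -2y² - 2y + 2.
The normal form is nonzero, so p ∉ I. Since p minus its normal form lies in I, I + (p) = I + (r) where r = -2y² - 2y + 2; decide whether this ideal is the whole ring.
Run Buchberger on G together with r (pairs among the g_i already reduce to 0 since G is a Gröbner basis):
g_1 = x + y² + 2y - 2, LT = x.
g_2 = y³ + 2y² - 2y - 2, LT = y³.
r = -2y² - 2y + 2, LT = y².

S(g_1,g_2): leading monomials are coprime, so the S-polynomial reduces to 0 (Buchberger's first criterion).
S(g_1,r): leading monomials are coprime, so the S-polynomial reduces to 0 (Buchberger's first criterion).
S(g_2,r): lcm = y³. S = y² - y - 2.
  leading term y²: subtract (2)·r from y² - y - 2 → -2y - 1
  leading term y: no divisor's leading term divides it; move -2y to the remainder.
  leading term 1: no divisor's leading term divides it; move -1 to the remainder.
  remainder -2y - 1 ≠ 0; add m_4 = -2y - 1 to the basis.

S(g_1,m_4): leading monomials are coprime, so the S-polynomial reduces to 0 (Buchberger's first criterion).
S(g_2,m_4): lcm = y³. S = -y² - 2y - 2.
  leading term y²: subtract (-2)·r from -y² - 2y - 2 → -y + 2
  leading term y: subtract (-2)·m_4 from -y + 2 → 0
  remainder 0.

S(r,m_4): lcm = y². S = -2y - 1.
  leading term y: subtract (1)·m_4 from -2y - 1 → 0
  remainder 0.

Every S-polynomial of the final basis reduces to 0, so we have a Gröbner basis.
Inter-reduce: drop elements whose leading term is divisible by another's, tail-reduce, and make monic.
Reduced Gröbner basis: {x + 1, y - 2}.
The reduced Gröbner basis of I + (p) is {x + 1, y - 2} ≠ {1}, a proper ideal, so the enlarged system stays consistent: p is independent of I, with normal form -2y² - 2y + 2.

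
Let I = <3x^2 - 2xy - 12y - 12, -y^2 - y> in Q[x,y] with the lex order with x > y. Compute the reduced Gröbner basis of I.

G = {x^2 - 2/3xy - 4y - 4, y^2 + y}

The reduced Gröbner basis is the canonical form of the ideal for this ordering.

f_1 = 3x^2 - 2xy - 12y - 12, LT = x^2.
f_2 = -y^2 - y, LT = y^2.

The S-polynomials (S(f_1,f_2)) all reduce to 0 modulo the current basis, so we have a Gröbner basis.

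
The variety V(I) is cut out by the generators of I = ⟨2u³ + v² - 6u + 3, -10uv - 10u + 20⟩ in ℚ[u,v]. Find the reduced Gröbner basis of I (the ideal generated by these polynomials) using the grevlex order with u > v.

f_1 = 2u³ + v² - 6u + 3, LT = u³.
f_2 = -10uv - 10u + 20, LT = uv.

S(f_1,f_2): lcm = u³v. S = -u³ + ½v³ + 2u² - 3uv + 3/2v.
  reduce S modulo (f_1, f_2):
  remainder ½v³ + 2u² + ½v² + 3/2v - 9/2 ≠ 0; add g_3 = ½v³ + 2u² + ½v² + 3/2v - 9/2 to the basis.

The other S-polynomials (S(f_1,g_3), S(f_2,g_3)) all reduce to 0 modulo the current basis, so we have a Gröbner basis.

G = {u³ + ½v² - 3u + 3/2, v³ + 4u² + v² + 3v - 9, uv + u - 2}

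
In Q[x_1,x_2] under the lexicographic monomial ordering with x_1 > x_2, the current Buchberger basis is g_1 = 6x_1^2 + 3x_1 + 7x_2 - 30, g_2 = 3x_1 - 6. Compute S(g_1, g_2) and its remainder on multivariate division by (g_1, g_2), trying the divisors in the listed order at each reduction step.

S(g_1, g_2) = 5/2x_1 + 7/6x_2 - 5; remainder on division = 7/6x_2.

lcm(LM(g_1), LM(g_2)) = x_1^2.
S = (lcm/LT(g_1))·g_1 − (lcm/LT(g_2))·g_2 = 5/2x_1 + 7/6x_2 - 5.
Reduce S modulo (g_1, g_2) in that order:
  leading term x_1: subtract (5/6)·g_2 from 5/2x_1 + 7/6x_2 - 5 → 7/6x_2
  leading term x_2: no divisor's leading term divides it; move 7/6x_2 to the remainder.
The remainder 7/6x_2 is nonzero, so it would be added as the next basis element.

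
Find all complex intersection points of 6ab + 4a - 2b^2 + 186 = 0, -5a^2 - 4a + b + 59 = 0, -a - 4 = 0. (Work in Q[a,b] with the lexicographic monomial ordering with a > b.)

{(-4, 5)}

Compute a lex Gröbner basis by Buchberger's algorithm.
f_1 = 6ab + 4a - 2b^2 + 186, LT = ab.
f_2 = -5a^2 - 4a + b + 59, LT = a^2.
f_3 = -a - 4, LT = a.

S(f_1,f_2): lcm = a^2b. S = 2/3a^2 - 1/3ab^2 - 4/5ab + 31a + 1/5b^2 + 59/5b.
  leading term a^2: subtract (-2/15)·f_2 from 2/3a^2 - 1/3ab^2 - 4/5ab + 31a + 1/5b^2 + 59/5b → -1/3ab^2 - 4/5ab + 457/15a + 1/5b^2 + 179/15b + 118/15
  leading term ab^2: subtract (-1/18b)·f_1 from -1/3ab^2 - 4/5ab + 457/15a + 1/5b^2 + 179/15b + 118/15 → -26/45ab + 457/15a - 1/9b^3 + 1/5b^2 + 334/15b + 118/15
  leading term ab: subtract (-13/135)·f_1 from -26/45ab + 457/15a - 1/9b^3 + 1/5b^2 + 334/15b + 118/15 → 833/27a - 1/9b^3 + 1/135b^2 + 334/15b + 232/9
  leading term a: subtract (-833/27)·f_3 from 833/27a - 1/9b^3 + 1/135b^2 + 334/15b + 232/9 → -1/9b^3 + 1/135b^2 + 334/15b - 2636/27
  leading term b^3: no divisor's leading term divides it; move -1/9b^3 to the remainder.
  leading term b^2: no divisor's leading term divides it; move 1/135b^2 to the remainder.
  leading term b: no divisor's leading term divides it; move 334/15b to the remainder.
  leading term 1: no divisor's leading term divides it; move -2636/27 to the remainder.
  remainder -1/9b^3 + 1/135b^2 + 334/15b - 2636/27 ≠ 0; add h_4 = -1/9b^3 + 1/135b^2 + 334/15b - 2636/27 to the basis.

S(f_1,f_3): lcm = ab. S = 2/3a - 1/3b^2 - 4b + 31.
  leading term a: subtract (-2/3)·f_3 from 2/3a - 1/3b^2 - 4b + 31 → -1/3b^2 - 4b + 85/3
  leading term b^2: no divisor's leading term divides it; move -1/3b^2 to the remainder.
  leading term b: no divisor's leading term divides it; move -4b to the remainder.
  leading term 1: no divisor's leading term divides it; move 85/3 to the remainder.
  remainder -1/3b^2 - 4b + 85/3 ≠ 0; add h_5 = -1/3b^2 - 4b + 85/3 to the basis.

S(f_2,f_3): lcm = a^2. S = -16/5a - 1/5b - 59/5.
  leading term a: subtract (16/5)·f_3 from -16/5a - 1/5b - 59/5 → -1/5b + 1
  leading term b: no divisor's leading term divides it; move -1/5b to the remainder.
  leading term 1: no divisor's leading term divides it; move 1 to the remainder.
  remainder -1/5b + 1 ≠ 0; add h_6 = -1/5b + 1 to the basis.

The other S-polynomials (S(f_1,h_4), S(f_2,h_4), S(f_3,h_4), S(f_1,h_5), S(f_2,h_5), S(f_3,h_5), S(h_4,h_5), S(f_1,h_6), S(f_2,h_6), S(f_3,h_6), S(h_4,h_6), S(h_5,h_6)) all reduce to 0 modulo the current basis, so we have a Gröbner basis.
Inter-reduce: drop elements whose leading term is divisible by another's, tail-reduce, and make monic.
Reduced Gröbner basis: {a + 4, b - 5}.

The lex basis is triangular: the last element involves only b. Solving b - 5 = 0 gives b ∈ {5}; substituting each value into the earlier elements determines the remaining variables.
  b = 5: the earlier basis element becomes a + 4 = 0, giving a = -4 — point (-4, 5).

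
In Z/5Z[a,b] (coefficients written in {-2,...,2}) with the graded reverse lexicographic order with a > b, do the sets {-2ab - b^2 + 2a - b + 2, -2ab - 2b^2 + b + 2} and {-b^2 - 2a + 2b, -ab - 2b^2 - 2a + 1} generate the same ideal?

Yes, the ideals are equal.

Since reduced Gröbner bases are canonical representatives of ideals under a given ordering, it suffices to compute and compare them.
Buchberger on the first generating set:
f_1 = -2ab - b^2 + 2a - b + 2, LT = ab.
f_2 = -2ab - 2b^2 + b + 2, LT = ab.

S(f_1,f_2): lcm = ab. S = 2b^2 - a + b.
  leading term b^2: no divisor's leading term divides it; move 2b^2 to the remainder.
  leading term a: no divisor's leading term divides it; move -a to the remainder.
  leading term b: no divisor's leading term divides it; move b to the remainder.
  remainder 2b^2 - a + b ≠ 0; add g_3 = 2b^2 - a + b to the basis.

S(f_1,g_3): lcm = ab^2. S = -2b^3 - 2a^2 + ab - 2b^2 - b.
  leading term b^3: subtract (-b)·g_3 from -2b^3 - 2a^2 + ab - 2b^2 - b → -2a^2 - b^2 - b
  leading term a^2: no divisor's leading term divides it; move -2a^2 to the remainder.
  leading term b^2: subtract (2)·g_3 from -b^2 - b → 2a + 2b
  leading term a: no divisor's leading term divides it; move 2a to the remainder.
  leading term b: no divisor's leading term divides it; move 2b to the remainder.
  remainder -2a^2 + 2a + 2b ≠ 0; add g_4 = -2a^2 + 2a + 2b to the basis.

S(f_2,g_3): lcm = ab^2. S = b^3 - 2a^2 + 2ab + 2b^2 - b.
  leading term b^3: subtract (-2b)·g_3 from b^3 - 2a^2 + 2ab + 2b^2 - b → -2a^2 - b^2 - b
  leading term a^2: subtract (1)·g_4 from -2a^2 - b^2 - b → -b^2 - 2a + 2b
  leading term b^2: subtract (2)·g_3 from -b^2 - 2a + 2b → 0
  remainder 0.

S(f_1,g_4): lcm = a^2b. S = -2ab^2 - a^2 - ab + b^2 - a.
  leading term ab^2: subtract (b)·f_1 from -2ab^2 - a^2 - ab + b^2 - a → b^3 - a^2 + 2ab + 2b^2 - a - 2b
  leading term b^3: subtract (-2b)·g_3 from b^3 - a^2 + 2ab + 2b^2 - a - 2b → -a^2 - b^2 - a - 2b
  leading term a^2: subtract (-2)·g_4 from -a^2 - b^2 - a - 2b → -b^2 - 2a + 2b
  leading term b^2: subtract (2)·g_3 from -b^2 - 2a + 2b → 0
  remainder 0.

S(f_2,g_4): lcm = a^2b. S = ab^2 - 2ab + b^2 - a.
  leading term ab^2: subtract (2b)·f_1 from ab^2 - 2ab + b^2 - a → 2b^3 - ab - 2b^2 - a + b
  leading term b^3: subtract (b)·g_3 from 2b^3 - ab - 2b^2 - a + b → 2b^2 - a + b
  leading term b^2: subtract (1)·g_3 from 2b^2 - a + b → 0
  remainder 0.

S(g_3,g_4): leading monomials are coprime, so the S-polynomial reduces to 0 (Buchberger's first criterion).
Every S-polynomial of the final basis reduces to 0, so we have a Gröbner basis.
Inter-reduce: drop elements whose leading term is divisible by another's, tail-reduce, and make monic.
Reduced Gröbner basis: {a^2 - a - b, ab - 2a - b - 1, b^2 + 2a - 2b}.

Buchberger on the second generating set:
h_1 = -b^2 - 2a + 2b, LT = b^2.
h_2 = -ab - 2b^2 - 2a + 1, LT = ab.

S(h_1,h_2): lcm = ab^2. S = -2b^3 + 2a^2 + ab + b.
  leading term b^3: subtract (2b)·h_1 from -2b^3 + 2a^2 + ab + b → 2a^2 + b^2 + b
  leading term a^2: no divisor's leading term divides it; move 2a^2 to the remainder.
  leading term b^2: subtract (-1)·h_1 from b^2 + b → -2a - 2b
  leading term a: no divisor's leading term divides it; move -2a to the remainder.
  leading term b: no divisor's leading term divides it; move -2b to the remainder.
  remainder 2a^2 - 2a - 2b ≠ 0; add k_3 = 2a^2 - 2a - 2b to the basis.

S(h_1,k_3): leading monomials are coprime, so the S-polynomial reduces to 0 (Buchberger's first criterion).
S(h_2,k_3): lcm = a^2b. S = 2ab^2 + 2a^2 + ab + b^2 - a.
  leading term ab^2: subtract (-2a)·h_1 from 2ab^2 + 2a^2 + ab + b^2 - a → -2a^2 + b^2 - a
  leading term a^2: subtract (-1)·k_3 from -2a^2 + b^2 - a → b^2 + 2a - 2b
  leading term b^2: subtract (-1)·h_1 from b^2 + 2a - 2b → 0
  remainder 0.

Every S-polynomial of the final basis reduces to 0, so we have a Gröbner basis.
Inter-reduce: drop elements whose leading term is divisible by another's, tail-reduce, and make monic.
Reduced Gröbner basis: {a^2 - a - b, ab - 2a - b - 1, b^2 + 2a - 2b}.

The two bases agree; hence the ideals are identical.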